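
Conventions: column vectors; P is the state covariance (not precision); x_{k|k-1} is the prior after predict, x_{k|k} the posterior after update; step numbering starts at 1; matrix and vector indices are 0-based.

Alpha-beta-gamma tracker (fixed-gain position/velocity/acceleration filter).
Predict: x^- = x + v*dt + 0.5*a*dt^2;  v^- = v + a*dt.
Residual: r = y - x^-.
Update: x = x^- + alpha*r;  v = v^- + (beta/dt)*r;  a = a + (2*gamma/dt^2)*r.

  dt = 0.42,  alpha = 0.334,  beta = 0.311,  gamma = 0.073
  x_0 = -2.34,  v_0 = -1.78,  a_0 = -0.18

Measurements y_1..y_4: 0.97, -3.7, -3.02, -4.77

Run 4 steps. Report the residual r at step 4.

resid = -2.6008

step 1: x_pred=-3.1035  r=4.0735  x^+=-1.7429  v^+=1.1607  a^+=3.1915
step 2: x_pred=-0.9739  r=-2.7261  x^+=-1.8844  v^+=0.4826  a^+=0.9352
step 3: x_pred=-1.5993  r=-1.4207  x^+=-2.0738  v^+=-0.1767  a^+=-0.2407
step 4: x_pred=-2.1692  r=-2.6008  x^+=-3.0379  v^+=-2.2035  a^+=-2.3932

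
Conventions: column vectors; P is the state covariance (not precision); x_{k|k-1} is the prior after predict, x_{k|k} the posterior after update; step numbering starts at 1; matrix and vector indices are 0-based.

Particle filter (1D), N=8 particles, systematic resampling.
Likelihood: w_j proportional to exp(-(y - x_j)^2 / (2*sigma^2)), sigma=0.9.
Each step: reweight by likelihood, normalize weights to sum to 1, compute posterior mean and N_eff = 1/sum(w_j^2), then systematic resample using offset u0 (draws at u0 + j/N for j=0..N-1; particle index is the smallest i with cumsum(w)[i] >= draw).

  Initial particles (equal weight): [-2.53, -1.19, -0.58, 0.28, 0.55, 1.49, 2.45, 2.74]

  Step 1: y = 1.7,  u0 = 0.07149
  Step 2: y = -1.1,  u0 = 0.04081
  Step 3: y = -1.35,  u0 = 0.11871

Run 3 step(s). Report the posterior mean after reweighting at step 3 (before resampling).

post_mean = 0.3358

step 1: w=[0.0000, 0.0019, 0.0136, 0.0970, 0.1489, 0.3278, 0.2380, 0.1728]  mean=1.6437  Neff=4.4307  idx=[3, 4, 5, 5, 5, 6, 6, 7]
step 2: w=[0.5678, 0.3427, 0.0293, 0.0293, 0.0293, 0.0008, 0.0008, 0.0002]  mean=0.4826  Neff=2.2605  idx=[0, 0, 0, 0, 0, 1, 1, 2]
step 3: w=[0.1627, 0.1627, 0.1627, 0.1627, 0.1627, 0.0903, 0.0903, 0.0058]  mean=0.3358  Neff=6.7238  idx=[0, 1, 2, 3, 3, 4, 5, 6]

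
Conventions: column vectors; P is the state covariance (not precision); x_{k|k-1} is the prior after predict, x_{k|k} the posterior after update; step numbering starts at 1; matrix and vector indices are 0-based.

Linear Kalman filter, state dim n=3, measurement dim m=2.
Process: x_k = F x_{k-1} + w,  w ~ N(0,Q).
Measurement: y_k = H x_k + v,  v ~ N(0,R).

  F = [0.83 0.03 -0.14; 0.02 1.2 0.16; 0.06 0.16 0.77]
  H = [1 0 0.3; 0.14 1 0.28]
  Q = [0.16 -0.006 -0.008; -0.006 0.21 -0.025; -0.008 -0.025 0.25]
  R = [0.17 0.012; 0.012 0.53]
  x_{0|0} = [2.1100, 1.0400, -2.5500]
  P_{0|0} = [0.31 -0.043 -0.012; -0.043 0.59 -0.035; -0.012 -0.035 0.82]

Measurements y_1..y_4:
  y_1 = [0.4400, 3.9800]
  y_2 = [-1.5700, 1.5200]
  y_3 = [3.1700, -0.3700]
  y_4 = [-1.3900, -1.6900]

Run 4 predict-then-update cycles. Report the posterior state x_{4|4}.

step 1: x^-=[2.1395, 0.8822, -1.6705]  P^-=[0.3911 -0.0367 -0.0915; -0.0367 1.0651 0.1529; -0.0915 0.1529 0.7418]  S=[0.5730 0.1088; 0.1088 1.7291]  K=[0.6432 -0.0448; -0.1063 0.6445; 0.1928 0.1890]  nu=[-1.1984, 3.2660]  x^+=[1.2223, 3.1145, -1.2842]  P^+=[0.1569 0.0069 -0.1602; 0.0069 0.3554 -0.0573; -0.1602 -0.0573 0.6508]
step 2: x^-=[1.2877, 3.5563, -0.4172]  P^-=[0.3192 -0.0098 -0.1688; -0.0098 0.7158 0.0657; -0.1688 0.0657 0.6167]  S=[0.4434 0.0640; 0.0640 1.3212]  K=[0.6113 -0.0390; -0.0582 0.5575; 0.0132 0.1619]  nu=[-2.7326, -2.0998]  x^+=[-0.3007, 2.5448, -0.7933]  P^+=[0.1546 0.0127 -0.1703; 0.0127 0.3078 -0.0531; -0.1703 -0.0531 0.5818]
step 3: x^-=[-0.0622, 2.9208, -0.2217]  P^-=[0.3188 -0.0062 -0.1673; -0.0062 0.6474 0.0523; -0.1673 0.0523 0.5748]  S=[0.4402 0.0605; 0.0605 1.2431]  K=[0.6153 -0.0367; -0.0519 0.5344; -0.0094 0.1531]  nu=[3.2987, -3.2201]  x^+=[2.0859, 1.0288, -0.7457]  P^+=[0.1532 0.0123 -0.1635; 0.0123 0.2946 -0.0489; -0.1635 -0.0489 0.5458]
step 4: x^-=[1.8665, 1.1569, -0.2844]  P^-=[0.3155 -0.0061 -0.1593; -0.0061 0.6290 0.0494; -0.1593 0.0494 0.5548]  S=[0.4399 0.0602; 0.0602 1.2221]  K=[0.6135 -0.0356; -0.0525 0.5279; -0.0042 0.1495]  nu=[-3.1712, -3.0286]  x^+=[0.0287, -0.2754, -0.7238]  P^+=[0.1510 0.0114 -0.1572; 0.0114 0.2906 -0.0465; -0.1572 -0.0465 0.5275]

x_post = [0.0287, -0.2754, -0.7238]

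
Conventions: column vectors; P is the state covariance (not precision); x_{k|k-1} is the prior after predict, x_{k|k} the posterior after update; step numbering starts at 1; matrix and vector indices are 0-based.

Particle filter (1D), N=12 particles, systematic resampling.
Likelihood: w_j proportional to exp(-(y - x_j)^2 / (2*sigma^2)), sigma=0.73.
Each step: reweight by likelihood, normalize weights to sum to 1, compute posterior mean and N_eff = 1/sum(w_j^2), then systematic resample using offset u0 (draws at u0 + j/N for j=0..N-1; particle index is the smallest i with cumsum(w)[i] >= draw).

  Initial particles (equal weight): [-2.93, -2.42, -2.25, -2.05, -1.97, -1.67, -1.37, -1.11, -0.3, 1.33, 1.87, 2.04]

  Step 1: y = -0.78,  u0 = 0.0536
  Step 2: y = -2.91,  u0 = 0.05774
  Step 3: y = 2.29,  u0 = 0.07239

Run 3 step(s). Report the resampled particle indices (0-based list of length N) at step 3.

resampled_idx = [10, 10, 11, 11, 11, 11, 11, 11, 11, 11, 11, 11]

step 1: w=[0.0036, 0.0221, 0.0362, 0.0606, 0.0729, 0.1309, 0.1986, 0.2485, 0.2218, 0.0042, 0.0004, 0.0002]  mean=-1.2398  Neff=5.6070  idx=[2, 4, 5, 5, 6, 6, 7, 7, 7, 8, 8, 8]
step 2: w=[0.3428, 0.2252, 0.1219, 0.1219, 0.0557, 0.0557, 0.0247, 0.0247, 0.0247, 0.0009, 0.0009, 0.0009]  mean=-1.8579  Neff=4.8537  idx=[0, 0, 0, 0, 1, 1, 1, 2, 3, 3, 5, 8]
step 3: w=[0.0002, 0.0002, 0.0002, 0.0002, 0.0017, 0.0017, 0.0017, 0.0168, 0.0168, 0.0168, 0.1431, 0.8010]  mean=-1.1804  Neff=1.5085  idx=[10, 10, 11, 11, 11, 11, 11, 11, 11, 11, 11, 11]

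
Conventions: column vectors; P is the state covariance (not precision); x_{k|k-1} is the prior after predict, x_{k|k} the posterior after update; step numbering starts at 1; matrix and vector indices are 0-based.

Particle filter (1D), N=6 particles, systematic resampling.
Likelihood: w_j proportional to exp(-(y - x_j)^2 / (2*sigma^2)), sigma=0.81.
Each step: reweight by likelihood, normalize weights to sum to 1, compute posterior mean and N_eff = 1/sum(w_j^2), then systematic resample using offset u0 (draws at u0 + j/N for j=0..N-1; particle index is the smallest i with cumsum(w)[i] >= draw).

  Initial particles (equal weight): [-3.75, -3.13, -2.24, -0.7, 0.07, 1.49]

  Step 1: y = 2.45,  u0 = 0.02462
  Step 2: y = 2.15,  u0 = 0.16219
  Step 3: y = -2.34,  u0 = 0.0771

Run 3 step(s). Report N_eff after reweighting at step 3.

step 1: w=[0.0000, 0.0000, 0.0000, 0.0010, 0.0262, 0.9728]  mean=1.4506  Neff=1.0560  idx=[4, 5, 5, 5, 5, 5]
step 2: w=[0.0102, 0.1980, 0.1980, 0.1980, 0.1980, 0.1980]  mean=1.4755  Neff=5.1009  idx=[1, 2, 3, 4, 5, 5]
step 3: w=[0.1667, 0.1667, 0.1667, 0.1667, 0.1667, 0.1667]  mean=1.4900  Neff=6.0000  idx=[0, 1, 2, 3, 4, 5]

N_eff = 6.0000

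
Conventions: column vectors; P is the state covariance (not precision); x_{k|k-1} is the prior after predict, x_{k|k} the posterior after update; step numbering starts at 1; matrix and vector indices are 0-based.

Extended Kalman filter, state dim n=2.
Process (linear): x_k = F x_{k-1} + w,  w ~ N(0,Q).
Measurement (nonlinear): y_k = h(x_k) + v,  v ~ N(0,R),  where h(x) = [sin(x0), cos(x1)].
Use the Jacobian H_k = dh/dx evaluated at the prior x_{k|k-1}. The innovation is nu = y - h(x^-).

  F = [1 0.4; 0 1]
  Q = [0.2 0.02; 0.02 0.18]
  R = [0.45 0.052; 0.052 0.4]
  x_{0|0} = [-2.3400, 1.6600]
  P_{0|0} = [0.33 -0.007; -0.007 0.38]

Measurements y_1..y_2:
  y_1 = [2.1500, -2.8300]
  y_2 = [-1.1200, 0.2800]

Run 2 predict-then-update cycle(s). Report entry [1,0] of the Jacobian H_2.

step 1: x^-=[-1.6760, 1.6600]  P^-=[0.5852 0.1650; 0.1650 0.5600]  H_jac=[-0.1050 0.0000; 0.0000 -0.9960]  S=[0.4565 0.0693; 0.0693 0.9556]  K=[-0.1097 -0.1640; 0.0512 -0.5874]  nu=[3.1445, -2.7409]  x^+=[-1.5715, 3.4310]  P^+=[0.5515 0.0716; 0.0716 0.2332]
step 2: x^-=[-0.1991, 3.4310]  P^-=[0.8461 0.1849; 0.1849 0.4132]  H_jac=[0.9802 0.0000; 0.0000 0.2854]  S=[1.2630 0.1037; 0.1037 0.4337]  K=[0.6596 -0.0361; 0.1236 0.2424]  nu=[-0.9222, 1.2384]  x^+=[-0.8521, 3.6172]  P^+=[0.3009 0.0696; 0.0696 0.3623]

H_jac[1,0] = 0.0000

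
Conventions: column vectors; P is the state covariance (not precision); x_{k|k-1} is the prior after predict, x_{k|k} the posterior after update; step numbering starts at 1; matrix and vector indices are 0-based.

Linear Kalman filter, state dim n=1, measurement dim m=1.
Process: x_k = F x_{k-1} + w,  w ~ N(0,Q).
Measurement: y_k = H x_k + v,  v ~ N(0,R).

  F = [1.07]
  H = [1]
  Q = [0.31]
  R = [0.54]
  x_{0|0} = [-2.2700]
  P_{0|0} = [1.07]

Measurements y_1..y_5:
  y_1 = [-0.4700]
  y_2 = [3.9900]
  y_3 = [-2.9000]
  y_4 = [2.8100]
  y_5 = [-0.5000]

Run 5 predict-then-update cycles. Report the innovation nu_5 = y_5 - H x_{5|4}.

step 1: x^-=[-2.4289]  P^-=[1.5350]  S=[2.0750]  K=[0.7398]  nu=[1.9589]  x^+=[-0.9798]  P^+=[0.3995]
step 2: x^-=[-1.0484]  P^-=[0.7674]  S=[1.3074]  K=[0.5870]  nu=[5.0384]  x^+=[1.9089]  P^+=[0.3170]
step 3: x^-=[2.0425]  P^-=[0.6729]  S=[1.2129]  K=[0.5548]  nu=[-4.9425]  x^+=[-0.6995]  P^+=[0.2996]
step 4: x^-=[-0.7484]  P^-=[0.6530]  S=[1.1930]  K=[0.5474]  nu=[3.5584]  x^+=[1.1993]  P^+=[0.2956]
step 5: x^-=[1.2832]  P^-=[0.6484]  S=[1.1884]  K=[0.5456]  nu=[-1.7832]  x^+=[0.3103]  P^+=[0.2946]

innov = [-1.7832]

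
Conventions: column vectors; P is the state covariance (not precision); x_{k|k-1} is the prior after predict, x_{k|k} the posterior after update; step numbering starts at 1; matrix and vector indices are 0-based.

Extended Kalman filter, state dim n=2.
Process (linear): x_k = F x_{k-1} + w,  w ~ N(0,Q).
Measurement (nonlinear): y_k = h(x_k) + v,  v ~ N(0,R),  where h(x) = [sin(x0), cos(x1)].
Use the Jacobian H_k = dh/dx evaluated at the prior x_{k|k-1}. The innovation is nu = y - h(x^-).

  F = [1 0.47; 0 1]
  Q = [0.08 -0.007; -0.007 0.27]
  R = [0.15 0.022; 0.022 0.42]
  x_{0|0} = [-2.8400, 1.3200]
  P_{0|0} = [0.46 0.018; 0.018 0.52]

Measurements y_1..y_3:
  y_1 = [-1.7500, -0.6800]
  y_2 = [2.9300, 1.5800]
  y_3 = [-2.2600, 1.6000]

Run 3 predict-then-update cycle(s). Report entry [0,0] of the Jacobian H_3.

H_jac[0,0] = -0.8852

step 1: x^-=[-2.2196, 1.3200]  P^-=[0.6718 0.2554; 0.2554 0.7900]  H_jac=[-0.6042 0.0000; 0.0000 -0.9687]  S=[0.3953 0.1715; 0.1715 1.1613]  K=[-0.9985 -0.0656; -0.1117 -0.6425]  nu=[-0.9532, -0.9282]  x^+=[-1.2070, 2.0228]  P^+=[0.2503 0.0511; 0.0511 0.2811]
step 2: x^-=[-0.2563, 2.0228]  P^-=[0.4404 0.1762; 0.1762 0.5511]  H_jac=[0.9673 0.0000; 0.0000 -0.8996]  S=[0.5621 -0.1314; -0.1314 0.8660]  K=[0.7414 -0.0706; 0.1757 -0.5458]  nu=[3.1835, 2.0167]  x^+=[1.9615, 1.4814]  P^+=[0.1134 0.0148; 0.0148 0.2505]
step 3: x^-=[2.6578, 1.4814]  P^-=[0.2626 0.1256; 0.1256 0.5205]  H_jac=[-0.8852 0.0000; 0.0000 -0.9960]  S=[0.3558 0.1327; 0.1327 0.9364]  K=[-0.6373 -0.0432; -0.1118 -0.5378]  nu=[-2.7251, 1.5107]  x^+=[4.3292, 0.9736]  P^+=[0.1091 0.0323; 0.0323 0.2293]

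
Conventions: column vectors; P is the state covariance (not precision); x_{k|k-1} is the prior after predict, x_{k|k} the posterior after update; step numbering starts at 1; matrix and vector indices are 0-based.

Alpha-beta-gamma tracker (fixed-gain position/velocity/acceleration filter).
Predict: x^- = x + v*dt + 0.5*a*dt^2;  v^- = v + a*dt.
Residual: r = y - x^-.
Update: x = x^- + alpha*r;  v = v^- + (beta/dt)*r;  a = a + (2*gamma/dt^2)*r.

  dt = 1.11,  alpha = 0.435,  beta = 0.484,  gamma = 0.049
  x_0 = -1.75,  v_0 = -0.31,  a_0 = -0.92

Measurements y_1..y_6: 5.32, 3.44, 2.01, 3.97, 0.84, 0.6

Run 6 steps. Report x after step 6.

x_post = 0.1126

step 1: x_pred=-2.6609  r=7.9809  x^+=0.8108  v^+=2.1487  a^+=-0.2852
step 2: x_pred=3.0202  r=0.4198  x^+=3.2028  v^+=2.0152  a^+=-0.2518
step 3: x_pred=5.2846  r=-3.2746  x^+=3.8601  v^+=0.3079  a^+=-0.5123
step 4: x_pred=3.8863  r=0.0837  x^+=3.9227  v^+=-0.2243  a^+=-0.5056
step 5: x_pred=3.3623  r=-2.5223  x^+=2.2651  v^+=-1.8853  a^+=-0.7062
step 6: x_pred=-0.2627  r=0.8627  x^+=0.1126  v^+=-2.2931  a^+=-0.6376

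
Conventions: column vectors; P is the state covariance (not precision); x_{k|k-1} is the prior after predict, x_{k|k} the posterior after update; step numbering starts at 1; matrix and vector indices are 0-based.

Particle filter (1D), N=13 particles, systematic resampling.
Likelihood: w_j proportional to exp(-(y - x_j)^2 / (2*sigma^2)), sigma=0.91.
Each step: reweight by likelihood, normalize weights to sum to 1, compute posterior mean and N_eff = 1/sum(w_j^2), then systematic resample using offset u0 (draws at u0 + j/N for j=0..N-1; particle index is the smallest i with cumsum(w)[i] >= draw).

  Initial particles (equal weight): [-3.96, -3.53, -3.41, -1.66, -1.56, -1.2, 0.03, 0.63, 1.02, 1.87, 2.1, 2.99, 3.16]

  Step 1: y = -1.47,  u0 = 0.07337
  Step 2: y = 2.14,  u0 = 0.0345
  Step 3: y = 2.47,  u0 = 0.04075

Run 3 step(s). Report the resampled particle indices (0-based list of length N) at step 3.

step 1: w=[0.0068, 0.0221, 0.0296, 0.2806, 0.2854, 0.2745, 0.0737, 0.0200, 0.0068, 0.0003, 0.0001, 0.0000, 0.0000]  mean=-1.4236  Neff=4.1178  idx=[3, 3, 3, 3, 4, 4, 4, 4, 5, 5, 5, 6, 8]
step 2: w=[0.0003, 0.0003, 0.0003, 0.0003, 0.0005, 0.0005, 0.0005, 0.0005, 0.0022, 0.0022, 0.0022, 0.1254, 0.8649]  mean=0.8731  Neff=1.3093  idx=[11, 11, 12, 12, 12, 12, 12, 12, 12, 12, 12, 12, 12]
step 3: w=[0.0087, 0.0087, 0.0893, 0.0893, 0.0893, 0.0893, 0.0893, 0.0893, 0.0893, 0.0893, 0.0893, 0.0893, 0.0893]  mean=1.0027  Neff=11.3747  idx=[2, 3, 3, 4, 5, 6, 7, 8, 9, 10, 10, 11, 12]

resampled_idx = [2, 3, 3, 4, 5, 6, 7, 8, 9, 10, 10, 11, 12]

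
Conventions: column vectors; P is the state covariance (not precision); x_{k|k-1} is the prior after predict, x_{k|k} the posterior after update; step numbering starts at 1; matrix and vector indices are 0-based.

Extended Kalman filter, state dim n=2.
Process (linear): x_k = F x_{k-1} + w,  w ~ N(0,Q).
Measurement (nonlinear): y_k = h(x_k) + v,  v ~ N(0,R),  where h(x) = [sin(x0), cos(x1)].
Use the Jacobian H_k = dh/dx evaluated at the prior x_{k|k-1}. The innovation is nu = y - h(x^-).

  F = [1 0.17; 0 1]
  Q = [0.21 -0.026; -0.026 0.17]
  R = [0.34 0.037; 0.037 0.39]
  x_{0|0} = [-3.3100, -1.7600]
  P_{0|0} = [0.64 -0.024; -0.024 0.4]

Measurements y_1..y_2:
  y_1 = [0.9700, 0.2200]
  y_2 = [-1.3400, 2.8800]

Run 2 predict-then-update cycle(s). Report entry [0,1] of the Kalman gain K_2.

step 1: x^-=[-3.6092, -1.7600]  P^-=[0.8534 0.0180; 0.0180 0.5700]  H_jac=[-0.8926 0.0000; 0.0000 0.9822]  S=[1.0200 0.0212; 0.0212 0.9398]  K=[-0.7476 0.0357; -0.0282 0.5963]  nu=[0.5192, 0.4081]  x^+=[-3.9828, -1.5313]  P^+=[0.2833 -0.0140; -0.0140 0.2357]
step 2: x^-=[-4.2431, -1.5313]  P^-=[0.4953 0.0001; 0.0001 0.4057]  H_jac=[-0.4522 0.0000; 0.0000 0.9992]  S=[0.4413 0.0370; 0.0370 0.7951]  K=[-0.5096 0.0238; -0.0430 0.5119]  nu=[-2.2319, 2.8405]  x^+=[-3.0382, 0.0186]  P^+=[0.3812 -0.0096; -0.0096 0.1982]

K[0,1] = 0.0238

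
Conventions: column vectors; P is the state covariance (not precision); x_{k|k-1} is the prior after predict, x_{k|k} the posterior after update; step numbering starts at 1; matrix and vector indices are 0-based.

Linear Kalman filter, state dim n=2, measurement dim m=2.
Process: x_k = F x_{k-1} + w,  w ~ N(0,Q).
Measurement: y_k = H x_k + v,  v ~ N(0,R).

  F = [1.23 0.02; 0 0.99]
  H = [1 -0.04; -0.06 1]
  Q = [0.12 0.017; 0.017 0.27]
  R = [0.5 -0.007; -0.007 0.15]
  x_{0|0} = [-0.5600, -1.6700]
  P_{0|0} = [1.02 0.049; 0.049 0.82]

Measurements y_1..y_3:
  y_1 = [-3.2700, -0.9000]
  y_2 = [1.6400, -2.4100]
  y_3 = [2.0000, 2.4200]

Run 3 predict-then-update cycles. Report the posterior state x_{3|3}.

step 1: x^-=[-0.7222, -1.6533]  P^-=[1.6659 0.0929; 0.0929 1.0737]  S=[2.1602 -0.0568; -0.0568 1.2185]  K=[0.7703 0.0301; 0.0462 0.8787]  nu=[-2.6139, 0.7100]  x^+=[-2.7142, -1.1503]  P^+=[0.3858 0.0223; 0.0223 0.1328]
step 2: x^-=[-3.3615, -1.1388]  P^-=[0.7048 0.0468; 0.0468 0.4002]  S=[1.2017 -0.0184; -0.0184 0.5471]  K=[0.5854 0.0279; 0.0367 0.7276]  nu=[4.9559, -1.4729]  x^+=[-0.5014, -2.0283]  P^+=[0.2932 0.0177; 0.0177 0.1099]
step 3: x^-=[-0.6573, -2.0080]  P^-=[0.5645 0.0407; 0.0407 0.3777]  S=[1.0619 -0.0152; -0.0152 0.5249]  K=[0.5305 0.0284; 0.0343 0.7160]  nu=[2.5770, 4.3886]  x^+=[0.8342, 1.2227]  P^+=[0.2657 0.0165; 0.0165 0.1081]

x_post = [0.8342, 1.2227]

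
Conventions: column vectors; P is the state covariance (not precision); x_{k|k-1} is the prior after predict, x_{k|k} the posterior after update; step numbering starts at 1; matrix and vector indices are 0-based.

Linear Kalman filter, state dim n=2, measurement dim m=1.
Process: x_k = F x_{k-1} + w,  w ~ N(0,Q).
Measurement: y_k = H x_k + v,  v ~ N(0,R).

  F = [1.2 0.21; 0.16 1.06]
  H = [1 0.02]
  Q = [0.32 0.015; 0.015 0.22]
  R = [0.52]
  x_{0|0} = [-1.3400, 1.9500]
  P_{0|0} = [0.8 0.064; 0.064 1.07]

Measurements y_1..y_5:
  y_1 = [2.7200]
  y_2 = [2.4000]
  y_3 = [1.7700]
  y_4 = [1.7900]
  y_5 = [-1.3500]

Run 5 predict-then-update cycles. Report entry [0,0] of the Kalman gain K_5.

K[0,0] = 0.6531

step 1: x^-=[-1.1985, 1.8526]  P^-=[1.5514 0.4903; 0.4903 1.4644]  S=[2.0916]  K=[0.7464; 0.2484]  nu=[3.8814]  x^+=[1.6987, 2.8169]  P^+=[0.3861 0.1025; 0.1025 1.3353]
step 2: x^-=[2.6300, 3.2577]  P^-=[0.9865 0.5202; 0.5202 1.7650]  S=[1.5280]  K=[0.6524; 0.3635]  nu=[-0.2951]  x^+=[2.4374, 3.1504]  P^+=[0.3361 0.1578; 0.1578 1.5631]
step 3: x^-=[3.5865, 3.7294]  P^-=[0.9524 0.6335; 0.6335 2.0384]  S=[1.4986]  K=[0.6440; 0.4499]  nu=[-1.8911]  x^+=[2.3686, 2.8786]  P^+=[0.3309 0.1993; 0.1993 1.7351]
step 4: x^-=[3.4468, 3.4303]  P^-=[0.9734 0.7249; 0.7249 2.2456]  S=[1.5233]  K=[0.6485; 0.5054]  nu=[-1.7255]  x^+=[2.3278, 2.5583]  P^+=[0.3327 0.2257; 0.2257 1.8566]
step 5: x^-=[3.3306, 3.0843]  P^-=[0.9947 0.7868; 0.7868 2.3911]  S=[1.5472]  K=[0.6531; 0.5394]  nu=[-4.7423]  x^+=[0.2334, 0.5261]  P^+=[0.3348 0.2417; 0.2417 1.9409]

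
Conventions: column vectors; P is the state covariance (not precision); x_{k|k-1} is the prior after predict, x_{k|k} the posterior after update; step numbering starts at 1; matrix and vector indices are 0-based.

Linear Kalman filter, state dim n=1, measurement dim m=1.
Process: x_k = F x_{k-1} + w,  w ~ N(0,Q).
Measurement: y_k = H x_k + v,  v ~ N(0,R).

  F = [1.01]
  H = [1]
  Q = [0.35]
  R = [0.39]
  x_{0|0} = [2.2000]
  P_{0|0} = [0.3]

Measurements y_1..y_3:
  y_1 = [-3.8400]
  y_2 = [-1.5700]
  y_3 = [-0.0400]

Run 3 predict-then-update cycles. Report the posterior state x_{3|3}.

x_post = [-0.6585]

step 1: x^-=[2.2220]  P^-=[0.6560]  S=[1.0460]  K=[0.6272]  nu=[-6.0620]  x^+=[-1.5799]  P^+=[0.2446]
step 2: x^-=[-1.5957]  P^-=[0.5995]  S=[0.9895]  K=[0.6059]  nu=[0.0257]  x^+=[-1.5801]  P^+=[0.2363]
step 3: x^-=[-1.5959]  P^-=[0.5910]  S=[0.9810]  K=[0.6025]  nu=[1.5559]  x^+=[-0.6585]  P^+=[0.2350]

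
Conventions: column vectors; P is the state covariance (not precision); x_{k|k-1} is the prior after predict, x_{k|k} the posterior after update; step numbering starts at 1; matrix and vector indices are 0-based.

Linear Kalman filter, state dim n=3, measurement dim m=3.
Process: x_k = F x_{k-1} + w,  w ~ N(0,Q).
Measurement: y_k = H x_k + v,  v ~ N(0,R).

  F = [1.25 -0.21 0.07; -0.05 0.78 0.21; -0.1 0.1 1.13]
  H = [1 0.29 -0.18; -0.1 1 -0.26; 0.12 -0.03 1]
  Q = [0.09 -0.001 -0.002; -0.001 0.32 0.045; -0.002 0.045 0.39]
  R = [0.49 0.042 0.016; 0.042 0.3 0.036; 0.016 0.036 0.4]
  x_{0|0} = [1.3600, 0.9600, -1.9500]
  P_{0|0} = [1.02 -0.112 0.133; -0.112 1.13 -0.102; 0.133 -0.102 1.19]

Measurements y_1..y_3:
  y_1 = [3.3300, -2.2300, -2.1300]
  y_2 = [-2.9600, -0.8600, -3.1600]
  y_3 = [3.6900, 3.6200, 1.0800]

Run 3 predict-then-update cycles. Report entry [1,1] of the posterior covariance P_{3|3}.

step 1: x^-=[1.3619, 0.2713, -2.2435]  P^-=[1.8245 -0.3094 0.1350; -0.3094 1.0350 0.3276; 0.1350 0.3276 1.8801]  S=[2.2002 -0.1690 0.1148; -0.1690 1.3789 -0.2314; 0.1148 -0.2314 2.3223]  K=[0.7515 -0.2746 0.0919; 0.0165 0.7444 0.1851; -0.0920 -0.0009 0.8168]  nu=[1.4856, -2.9484, -0.0418]  x^+=[3.2841, -1.9066, -2.4115]  P^+=[0.3610 -0.0127 -0.0048; -0.0127 0.2581 0.1103; -0.0048 0.1103 0.3291]
step 2: x^-=[4.3367, -2.1577, -3.2441]  P^-=[0.6696 -0.0736 -0.0605; -0.0736 0.5297 0.2460; -0.0605 0.2460 0.8427]  S=[1.1849 0.0485 -0.0468; 0.0485 0.7770 0.0398; -0.0468 0.0398 1.2241]  K=[0.5662 -0.1983 0.0461; 0.0120 0.5998 0.1618; -0.0929 0.0138 0.6725]  nu=[-7.2549, 0.8879, -0.5010]  x^+=[0.0295, -1.7935, -2.8951]  P^+=[0.2706 -0.0102 -0.0124; -0.0102 0.2097 0.0940; -0.0124 0.0940 0.2723]
step 3: x^-=[0.2109, -2.0084, -3.4537]  P^-=[0.5238 -0.0605 -0.0593; -0.0605 0.4921 0.2140; -0.0593 0.2140 0.7668]  S=[1.0439 0.0691 -0.0585; 0.0691 0.7470 0.0316; -0.0585 0.0316 1.1481]  K=[0.5090 -0.1792 0.0356; 0.0116 0.5850 0.1517; -0.0936 0.0087 0.6510]  nu=[3.4399, 4.7515, 4.4482]  x^+=[1.2688, 1.4857, -0.8387]  P^+=[0.2430 -0.0103 -0.0135; -0.0103 0.2036 0.0893; -0.0135 0.0893 0.2635]

P_post[1,1] = 0.2036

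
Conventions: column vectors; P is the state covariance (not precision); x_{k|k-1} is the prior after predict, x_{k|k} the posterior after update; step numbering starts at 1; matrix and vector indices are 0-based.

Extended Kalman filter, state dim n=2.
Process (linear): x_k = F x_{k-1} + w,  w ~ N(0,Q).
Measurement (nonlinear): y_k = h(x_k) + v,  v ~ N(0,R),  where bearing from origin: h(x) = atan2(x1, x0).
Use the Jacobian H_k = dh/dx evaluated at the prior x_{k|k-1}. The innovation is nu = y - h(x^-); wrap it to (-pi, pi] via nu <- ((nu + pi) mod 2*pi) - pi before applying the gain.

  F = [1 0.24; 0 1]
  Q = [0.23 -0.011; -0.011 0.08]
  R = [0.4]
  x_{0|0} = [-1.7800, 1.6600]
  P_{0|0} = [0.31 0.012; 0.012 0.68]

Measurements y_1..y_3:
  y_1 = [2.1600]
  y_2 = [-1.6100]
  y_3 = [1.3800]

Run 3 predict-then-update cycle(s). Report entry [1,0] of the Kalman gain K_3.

K[1,0] = -0.5403

step 1: x^-=[-1.3816, 1.6600]  P^-=[0.5849 0.1642; 0.1642 0.7600]  H_jac=[-0.3559 -0.2962]  S=[0.5754]  K=[-0.4463; -0.4928]  nu=[-0.1049]  x^+=[-1.3348, 1.7117]  P^+=[0.4703 0.0376; 0.0376 0.6203]
step 2: x^-=[-0.9240, 1.7117]  P^-=[0.7541 0.1755; 0.1755 0.7003]  H_jac=[-0.4524 -0.2442]  S=[0.6349]  K=[-0.6049; -0.3944]  nu=[2.6074]  x^+=[-2.5011, 0.6833]  P^+=[0.5218 0.0240; 0.0240 0.6015]
step 3: x^-=[-2.3371, 0.6833]  P^-=[0.7980 0.1574; 0.1574 0.6815]  H_jac=[-0.1152 -0.3942]  S=[0.5308]  K=[-0.2902; -0.5403]  nu=[-1.4772]  x^+=[-1.9085, 1.4814]  P^+=[0.7533 0.0742; 0.0742 0.5266]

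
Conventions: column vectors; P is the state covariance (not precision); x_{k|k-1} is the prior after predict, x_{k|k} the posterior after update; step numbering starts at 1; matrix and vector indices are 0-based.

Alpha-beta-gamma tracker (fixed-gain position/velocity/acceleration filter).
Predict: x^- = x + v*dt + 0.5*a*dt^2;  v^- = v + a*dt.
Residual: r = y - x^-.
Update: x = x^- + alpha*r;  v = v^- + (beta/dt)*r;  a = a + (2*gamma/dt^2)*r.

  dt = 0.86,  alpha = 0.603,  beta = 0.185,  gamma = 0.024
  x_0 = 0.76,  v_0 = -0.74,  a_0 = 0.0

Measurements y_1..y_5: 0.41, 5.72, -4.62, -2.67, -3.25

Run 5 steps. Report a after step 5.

step 1: x_pred=0.1236  r=0.2864  x^+=0.2963  v^+=-0.6784  a^+=0.0186
step 2: x_pred=-0.2802  r=6.0002  x^+=3.3379  v^+=0.6283  a^+=0.4080
step 3: x_pred=4.0292  r=-8.6492  x^+=-1.1863  v^+=-0.8813  a^+=-0.1533
step 4: x_pred=-2.0009  r=-0.6691  x^+=-2.4044  v^+=-1.1571  a^+=-0.1967
step 5: x_pred=-3.4723  r=0.2223  x^+=-3.3382  v^+=-1.2785  a^+=-0.1823

a_post = -0.1823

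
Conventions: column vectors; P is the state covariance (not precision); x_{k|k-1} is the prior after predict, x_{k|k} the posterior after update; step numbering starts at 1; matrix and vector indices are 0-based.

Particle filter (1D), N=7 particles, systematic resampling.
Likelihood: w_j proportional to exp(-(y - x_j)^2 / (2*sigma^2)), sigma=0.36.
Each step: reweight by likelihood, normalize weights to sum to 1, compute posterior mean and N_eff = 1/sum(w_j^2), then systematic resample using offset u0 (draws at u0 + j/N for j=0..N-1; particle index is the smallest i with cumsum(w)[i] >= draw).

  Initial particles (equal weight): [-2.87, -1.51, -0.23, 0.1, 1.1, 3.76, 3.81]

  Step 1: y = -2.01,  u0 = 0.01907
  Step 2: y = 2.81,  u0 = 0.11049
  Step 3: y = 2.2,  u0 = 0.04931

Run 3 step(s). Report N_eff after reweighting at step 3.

N_eff = 7.0000

step 1: w=[0.1314, 0.8686, 0.0000, 0.0000, 0.0000, 0.0000, 0.0000]  mean=-1.6886  Neff=1.2957  idx=[0, 1, 1, 1, 1, 1, 1]
step 2: w=[0.0000, 0.1667, 0.1667, 0.1667, 0.1667, 0.1667, 0.1667]  mean=-1.5100  Neff=6.0000  idx=[1, 2, 3, 4, 5, 5, 6]
step 3: w=[0.1429, 0.1429, 0.1429, 0.1429, 0.1429, 0.1429, 0.1429]  mean=-1.5100  Neff=7.0000  idx=[0, 1, 2, 3, 4, 5, 6]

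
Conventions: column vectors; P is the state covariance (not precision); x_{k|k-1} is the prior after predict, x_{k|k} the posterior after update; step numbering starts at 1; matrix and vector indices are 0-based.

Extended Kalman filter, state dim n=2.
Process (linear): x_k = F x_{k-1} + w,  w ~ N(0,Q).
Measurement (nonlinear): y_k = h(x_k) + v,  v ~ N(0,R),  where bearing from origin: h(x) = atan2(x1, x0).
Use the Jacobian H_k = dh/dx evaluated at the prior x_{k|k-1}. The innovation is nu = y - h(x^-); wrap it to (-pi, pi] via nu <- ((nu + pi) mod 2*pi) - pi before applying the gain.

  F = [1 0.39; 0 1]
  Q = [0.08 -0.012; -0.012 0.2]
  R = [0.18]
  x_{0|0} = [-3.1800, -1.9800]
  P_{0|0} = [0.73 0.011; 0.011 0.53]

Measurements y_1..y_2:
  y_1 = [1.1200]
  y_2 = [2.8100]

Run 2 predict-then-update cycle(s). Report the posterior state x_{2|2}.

step 1: x^-=[-3.9522, -1.9800]  P^-=[0.8992 0.2057; 0.2057 0.7300]  H_jac=[0.1013 -0.2023]  S=[0.2107]  K=[0.2350; -0.6019]  nu=[-2.4860]  x^+=[-4.5365, -0.4836]  P^+=[0.8876 0.2355; 0.2355 0.6537]
step 2: x^-=[-4.7251, -0.4836]  P^-=[1.2507 0.4784; 0.4784 0.8537]  H_jac=[0.0214 -0.2094]  S=[0.2137]  K=[-0.3434; -0.7886]  nu=[-0.4336]  x^+=[-4.5762, -0.1417]  P^+=[1.2255 0.4206; 0.4206 0.7208]

x_post = [-4.5762, -0.1417]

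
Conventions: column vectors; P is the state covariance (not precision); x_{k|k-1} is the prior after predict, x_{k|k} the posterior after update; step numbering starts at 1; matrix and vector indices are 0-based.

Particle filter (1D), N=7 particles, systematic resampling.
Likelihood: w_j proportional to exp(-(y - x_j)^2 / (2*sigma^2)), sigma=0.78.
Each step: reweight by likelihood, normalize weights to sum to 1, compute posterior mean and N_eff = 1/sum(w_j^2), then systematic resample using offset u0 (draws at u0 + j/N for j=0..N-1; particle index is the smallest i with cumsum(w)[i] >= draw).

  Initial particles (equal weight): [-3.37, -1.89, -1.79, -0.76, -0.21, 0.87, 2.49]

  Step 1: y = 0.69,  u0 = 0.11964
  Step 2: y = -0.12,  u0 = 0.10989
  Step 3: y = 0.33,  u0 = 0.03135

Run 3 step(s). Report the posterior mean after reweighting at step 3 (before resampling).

post_mean = 0.4071

step 1: w=[0.0000, 0.0024, 0.0037, 0.1018, 0.2944, 0.5578, 0.0400]  mean=0.4345  Neff=2.4403  idx=[4, 4, 5, 5, 5, 5, 6]
step 2: w=[0.2629, 0.2629, 0.1183, 0.1183, 0.1183, 0.1183, 0.0010]  mean=0.3036  Neff=5.1483  idx=[0, 0, 1, 2, 3, 4, 5]
step 3: w=[0.1429, 0.1429, 0.1429, 0.1429, 0.1429, 0.1429, 0.1429]  mean=0.4071  Neff=7.0000  idx=[0, 1, 2, 3, 4, 5, 6]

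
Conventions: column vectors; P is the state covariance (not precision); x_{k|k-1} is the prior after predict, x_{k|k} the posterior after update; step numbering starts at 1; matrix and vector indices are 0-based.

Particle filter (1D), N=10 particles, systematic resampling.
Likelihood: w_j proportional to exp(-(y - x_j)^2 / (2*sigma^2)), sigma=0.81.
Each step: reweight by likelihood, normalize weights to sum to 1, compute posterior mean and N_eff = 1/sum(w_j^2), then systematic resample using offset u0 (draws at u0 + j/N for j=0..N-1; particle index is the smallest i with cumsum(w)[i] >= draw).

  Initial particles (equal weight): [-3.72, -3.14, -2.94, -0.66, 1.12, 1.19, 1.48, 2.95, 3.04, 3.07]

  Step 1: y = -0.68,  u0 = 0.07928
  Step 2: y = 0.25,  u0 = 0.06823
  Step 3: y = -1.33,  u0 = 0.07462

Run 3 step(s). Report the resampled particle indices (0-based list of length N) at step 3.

step 1: w=[0.0007, 0.0082, 0.0168, 0.8236, 0.0697, 0.0573, 0.0235, 0.0000, 0.0000, 0.0000]  mean=-0.4399  Neff=1.4548  idx=[3, 3, 3, 3, 3, 3, 3, 3, 4, 6]
step 2: w=[0.1036, 0.1036, 0.1036, 0.1036, 0.1036, 0.1036, 0.1036, 0.1036, 0.1094, 0.0615]  mean=-0.3336  Neff=9.8351  idx=[0, 1, 2, 3, 4, 5, 6, 7, 8, 9]
step 3: w=[0.1247, 0.1247, 0.1247, 0.1247, 0.1247, 0.1247, 0.1247, 0.1247, 0.0018, 0.0004]  mean=-0.6559  Neff=8.0357  idx=[0, 1, 2, 3, 3, 4, 5, 6, 7, 7]

resampled_idx = [0, 1, 2, 3, 3, 4, 5, 6, 7, 7]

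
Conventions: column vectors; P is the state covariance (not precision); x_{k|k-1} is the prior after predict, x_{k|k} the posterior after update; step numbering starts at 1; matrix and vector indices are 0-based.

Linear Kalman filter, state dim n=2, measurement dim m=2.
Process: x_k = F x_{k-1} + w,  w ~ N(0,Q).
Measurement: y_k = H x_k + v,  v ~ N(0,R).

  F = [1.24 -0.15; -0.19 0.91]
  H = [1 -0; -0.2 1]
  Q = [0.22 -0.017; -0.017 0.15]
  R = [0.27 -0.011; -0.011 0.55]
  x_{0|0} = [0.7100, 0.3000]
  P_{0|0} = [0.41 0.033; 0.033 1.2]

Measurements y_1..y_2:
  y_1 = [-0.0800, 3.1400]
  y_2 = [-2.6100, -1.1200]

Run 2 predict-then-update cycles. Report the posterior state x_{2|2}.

step 1: x^-=[0.8354, 0.1381]  P^-=[0.8651 -0.2392; -0.2392 1.1471]  S=[1.1351 -0.4232; -0.4232 1.8274]  K=[0.7421 -0.0537; 0.0362 0.6623]  nu=[-0.9154, 3.1690]  x^+=[-0.0141, 2.2038]  P^+=[0.2010 0.0025; 0.0025 0.3644]
step 2: x^-=[-0.3481, 2.0081]  P^-=[0.5363 -0.1112; -0.1112 0.4581]  S=[0.8063 -0.2295; -0.2295 1.0741]  K=[0.6466 -0.0653; -0.0113 0.4448]  nu=[-2.2619, -3.1977]  x^+=[-1.6018, 0.6113]  P^+=[0.1753 -0.0080; -0.0080 0.2432]

x_post = [-1.6018, 0.6113]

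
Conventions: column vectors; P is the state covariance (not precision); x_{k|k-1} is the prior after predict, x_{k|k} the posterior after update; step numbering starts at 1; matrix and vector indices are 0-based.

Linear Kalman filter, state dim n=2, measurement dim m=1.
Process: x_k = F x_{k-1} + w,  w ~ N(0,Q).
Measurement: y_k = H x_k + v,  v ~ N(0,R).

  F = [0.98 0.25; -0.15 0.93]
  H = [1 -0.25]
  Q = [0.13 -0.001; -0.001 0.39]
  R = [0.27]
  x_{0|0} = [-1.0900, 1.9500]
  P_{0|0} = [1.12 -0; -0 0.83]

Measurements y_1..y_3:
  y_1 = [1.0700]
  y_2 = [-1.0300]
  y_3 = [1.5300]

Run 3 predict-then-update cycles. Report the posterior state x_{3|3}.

step 1: x^-=[-0.5807, 1.9770]  P^-=[1.2575 0.0273; 0.0273 1.1331]  S=[1.5847]  K=[0.7892; -0.1615]  nu=[2.1450]  x^+=[1.1122, 1.6306]  P^+=[0.2704 0.2293; 0.2293 1.0917]
step 2: x^-=[1.4976, 1.3496]  P^-=[0.5703 0.4135; 0.4135 1.2763]  S=[0.7134]  K=[0.6546; 0.1323]  nu=[-2.1902]  x^+=[0.0639, 1.0598]  P^+=[0.2647 0.3517; 0.3517 1.2639]
step 3: x^-=[0.3276, 0.9760]  P^-=[0.6355 0.5613; 0.5613 1.3909]  S=[0.7118]  K=[0.6957; 0.3000]  nu=[1.4464]  x^+=[1.3338, 1.4100]  P^+=[0.2910 0.4127; 0.4127 1.3269]

x_post = [1.3338, 1.4100]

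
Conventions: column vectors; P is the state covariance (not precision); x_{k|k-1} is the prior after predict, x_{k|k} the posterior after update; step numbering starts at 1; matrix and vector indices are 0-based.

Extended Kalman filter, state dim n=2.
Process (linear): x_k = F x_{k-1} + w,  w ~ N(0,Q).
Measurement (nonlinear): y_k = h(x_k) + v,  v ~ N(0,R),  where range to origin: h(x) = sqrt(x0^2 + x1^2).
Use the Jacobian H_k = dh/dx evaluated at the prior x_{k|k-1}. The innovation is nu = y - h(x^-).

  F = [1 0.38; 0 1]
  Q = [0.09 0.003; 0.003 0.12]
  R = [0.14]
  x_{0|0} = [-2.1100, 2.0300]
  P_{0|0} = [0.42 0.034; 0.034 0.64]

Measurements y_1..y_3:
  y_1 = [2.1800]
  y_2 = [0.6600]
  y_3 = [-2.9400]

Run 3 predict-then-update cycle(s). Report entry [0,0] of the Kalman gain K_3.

K[0,0] = -1.1920

step 1: x^-=[-1.3386, 2.0300]  P^-=[0.6283 0.2802; 0.2802 0.7600]  H_jac=[-0.5505 0.8348]  S=[0.6025]  K=[-0.1858; 0.7970]  nu=[-0.2516]  x^+=[-1.2919, 1.8295]  P^+=[0.6075 0.3694; 0.3694 0.3773]
step 2: x^-=[-0.5967, 1.8295]  P^-=[1.0327 0.5158; 0.5158 0.4973]  H_jac=[-0.3101 0.9507]  S=[0.3846]  K=[0.4423; 0.8133]  nu=[-1.2643]  x^+=[-1.1559, 0.8012]  P^+=[0.9574 0.3774; 0.3774 0.2428]
step 3: x^-=[-0.8514, 0.8012]  P^-=[1.3693 0.4727; 0.4727 0.3628]  H_jac=[-0.7282 0.6853]  S=[0.5648]  K=[-1.1920; -0.1692]  nu=[-4.1092]  x^+=[4.0467, 1.4965]  P^+=[0.5668 0.3588; 0.3588 0.3467]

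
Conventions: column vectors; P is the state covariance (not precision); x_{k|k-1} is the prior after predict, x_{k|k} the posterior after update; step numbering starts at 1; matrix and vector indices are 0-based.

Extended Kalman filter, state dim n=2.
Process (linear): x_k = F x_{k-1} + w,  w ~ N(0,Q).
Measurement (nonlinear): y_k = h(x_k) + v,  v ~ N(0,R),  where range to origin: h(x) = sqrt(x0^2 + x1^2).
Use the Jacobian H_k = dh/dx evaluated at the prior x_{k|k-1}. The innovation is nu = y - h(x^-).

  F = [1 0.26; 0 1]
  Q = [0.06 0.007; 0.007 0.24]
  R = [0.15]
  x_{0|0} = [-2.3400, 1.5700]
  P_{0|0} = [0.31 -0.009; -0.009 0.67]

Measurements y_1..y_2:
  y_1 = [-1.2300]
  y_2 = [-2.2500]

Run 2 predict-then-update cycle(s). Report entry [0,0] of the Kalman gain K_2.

step 1: x^-=[-1.9318, 1.5700]  P^-=[0.4106 0.1722; 0.1722 0.9100]  H_jac=[-0.7760 0.6307]  S=[0.5907]  K=[-0.3556; 0.7454]  nu=[-3.7193]  x^+=[-0.6093, -1.2024]  P^+=[0.3359 0.3288; 0.3288 0.5818]
step 2: x^-=[-0.9219, -1.2024]  P^-=[0.6062 0.4870; 0.4870 0.8218]  H_jac=[-0.6085 -0.7936]  S=[1.3623]  K=[-0.5545; -0.6962]  nu=[-3.7651]  x^+=[1.1657, 1.4191]  P^+=[0.1874 -0.0389; -0.0389 0.1614]

K[0,0] = -0.5545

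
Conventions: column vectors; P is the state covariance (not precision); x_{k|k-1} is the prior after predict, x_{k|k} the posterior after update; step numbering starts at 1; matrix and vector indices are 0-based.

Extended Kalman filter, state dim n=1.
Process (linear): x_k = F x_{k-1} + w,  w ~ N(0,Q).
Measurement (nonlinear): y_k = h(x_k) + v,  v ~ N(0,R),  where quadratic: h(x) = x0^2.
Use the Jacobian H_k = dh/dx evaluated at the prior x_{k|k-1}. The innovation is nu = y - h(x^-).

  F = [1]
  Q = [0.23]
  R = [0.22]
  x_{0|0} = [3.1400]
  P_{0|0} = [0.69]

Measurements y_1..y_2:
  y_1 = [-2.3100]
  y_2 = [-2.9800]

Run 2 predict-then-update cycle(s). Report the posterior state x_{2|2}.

x_post = [-0.3696]

step 1: x^-=[3.1400]  P^-=[0.9200]  H_jac=[6.2800]  S=[36.5033]  K=[0.1583]  nu=[-12.1696]  x^+=[1.2138]  P^+=[0.0055]
step 2: x^-=[1.2138]  P^-=[0.2355]  H_jac=[2.4277]  S=[1.6082]  K=[0.3556]  nu=[-4.4534]  x^+=[-0.3696]  P^+=[0.0322]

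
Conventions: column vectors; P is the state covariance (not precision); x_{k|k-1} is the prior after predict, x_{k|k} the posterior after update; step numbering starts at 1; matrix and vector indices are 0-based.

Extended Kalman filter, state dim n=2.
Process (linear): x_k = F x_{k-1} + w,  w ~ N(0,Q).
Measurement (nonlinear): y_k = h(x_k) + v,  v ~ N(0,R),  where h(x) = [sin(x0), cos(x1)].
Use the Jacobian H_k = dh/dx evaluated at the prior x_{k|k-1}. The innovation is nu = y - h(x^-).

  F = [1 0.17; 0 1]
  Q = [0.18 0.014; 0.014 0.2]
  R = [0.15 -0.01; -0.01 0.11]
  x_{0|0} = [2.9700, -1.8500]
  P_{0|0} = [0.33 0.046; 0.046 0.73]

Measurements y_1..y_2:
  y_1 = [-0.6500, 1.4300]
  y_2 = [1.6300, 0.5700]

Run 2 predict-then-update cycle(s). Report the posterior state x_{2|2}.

step 1: x^-=[2.6555, -1.8500]  P^-=[0.5467 0.1841; 0.1841 0.9300]  H_jac=[-0.8842 0.0000; 0.0000 0.9613]  S=[0.5774 -0.1665; -0.1665 0.9694]  K=[-0.8254 0.0408; -0.0169 0.9193]  nu=[-1.1172, 1.7056]  x^+=[3.6473, -0.2632]  P^+=[0.1405 0.0133; 0.0133 0.1054]
step 2: x^-=[3.6025, -0.2632]  P^-=[0.3280 0.0452; 0.0452 0.3054]  H_jac=[-0.8956 0.0000; 0.0000 0.2601]  S=[0.4132 -0.0205; -0.0205 0.1307]  K=[-0.7122 -0.0219; -0.0683 0.5972]  nu=[2.0748, -0.3956]  x^+=[2.1335, -0.6410]  P^+=[0.1190 0.0181; 0.0181 0.2552]

x_post = [2.1335, -0.6410]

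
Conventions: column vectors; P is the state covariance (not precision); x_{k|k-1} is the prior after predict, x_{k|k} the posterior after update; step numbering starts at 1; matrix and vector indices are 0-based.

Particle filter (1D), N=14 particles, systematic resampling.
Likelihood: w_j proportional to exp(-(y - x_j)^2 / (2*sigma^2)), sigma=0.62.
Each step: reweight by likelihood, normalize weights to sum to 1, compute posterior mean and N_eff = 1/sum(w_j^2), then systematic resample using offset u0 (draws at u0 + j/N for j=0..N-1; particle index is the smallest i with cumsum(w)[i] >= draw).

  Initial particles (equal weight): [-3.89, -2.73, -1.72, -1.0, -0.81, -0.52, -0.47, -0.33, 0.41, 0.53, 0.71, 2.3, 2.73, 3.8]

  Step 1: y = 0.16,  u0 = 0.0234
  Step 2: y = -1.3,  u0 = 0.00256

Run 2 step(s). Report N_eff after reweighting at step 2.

step 1: w=[0.0000, 0.0000, 0.0021, 0.0363, 0.0614, 0.1144, 0.1246, 0.1527, 0.1924, 0.1747, 0.1408, 0.0005, 0.0000, 0.0000]  mean=0.0148  Neff=6.9250  idx=[3, 4, 5, 6, 6, 7, 7, 8, 8, 8, 9, 9, 10, 10]
step 2: w=[0.2483, 0.2043, 0.1265, 0.1139, 0.1139, 0.0821, 0.0821, 0.0062, 0.0062, 0.0062, 0.0036, 0.0036, 0.0015, 0.0015]  mean=-0.6274  Neff=6.2890  idx=[0, 0, 0, 0, 1, 1, 1, 2, 2, 3, 4, 4, 5, 6]

N_eff = 6.2890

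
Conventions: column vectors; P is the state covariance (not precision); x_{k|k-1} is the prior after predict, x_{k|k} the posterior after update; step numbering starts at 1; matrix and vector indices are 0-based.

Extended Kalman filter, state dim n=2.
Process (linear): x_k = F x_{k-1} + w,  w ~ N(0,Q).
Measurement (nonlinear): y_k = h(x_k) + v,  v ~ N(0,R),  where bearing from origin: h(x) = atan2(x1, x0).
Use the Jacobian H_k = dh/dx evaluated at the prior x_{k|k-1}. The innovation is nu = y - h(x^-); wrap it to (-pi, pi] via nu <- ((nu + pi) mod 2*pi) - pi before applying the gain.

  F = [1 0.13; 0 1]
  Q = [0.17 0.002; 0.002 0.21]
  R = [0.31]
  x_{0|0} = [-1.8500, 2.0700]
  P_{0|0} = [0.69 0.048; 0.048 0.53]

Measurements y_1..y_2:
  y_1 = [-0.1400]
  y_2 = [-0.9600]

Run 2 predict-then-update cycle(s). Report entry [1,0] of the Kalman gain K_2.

K[1,0] = 0.0307

step 1: x^-=[-1.5809, 2.0700]  P^-=[0.8814 0.1189; 0.1189 0.7400]  H_jac=[-0.3051 -0.2330]  S=[0.4492]  K=[-0.6605; -0.4647]  nu=[-2.3630]  x^+=[-0.0202, 3.1681]  P^+=[0.6855 -0.0190; -0.0190 0.6430]
step 2: x^-=[0.3917, 3.1681]  P^-=[0.8614 0.0666; 0.0666 0.8530]  H_jac=[-0.3109 0.0384]  S=[0.3929]  K=[-0.6751; 0.0307]  nu=[-2.4078]  x^+=[2.0171, 3.0941]  P^+=[0.6824 0.0748; 0.0748 0.8526]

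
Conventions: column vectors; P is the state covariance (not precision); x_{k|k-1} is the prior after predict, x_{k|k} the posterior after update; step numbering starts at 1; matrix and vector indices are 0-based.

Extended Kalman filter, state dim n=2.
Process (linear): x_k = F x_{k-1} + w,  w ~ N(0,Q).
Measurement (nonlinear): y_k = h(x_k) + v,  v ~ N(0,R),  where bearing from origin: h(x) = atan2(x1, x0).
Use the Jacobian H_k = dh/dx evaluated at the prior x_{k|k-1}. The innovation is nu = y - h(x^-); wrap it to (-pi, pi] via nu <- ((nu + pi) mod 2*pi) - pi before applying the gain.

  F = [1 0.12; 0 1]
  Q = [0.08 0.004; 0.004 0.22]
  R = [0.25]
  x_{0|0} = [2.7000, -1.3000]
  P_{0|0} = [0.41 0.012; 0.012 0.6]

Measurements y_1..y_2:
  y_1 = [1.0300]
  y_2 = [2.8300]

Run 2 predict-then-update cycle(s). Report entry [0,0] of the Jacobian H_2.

H_jac[0,0] = 0.0164

step 1: x^-=[2.5440, -1.3000]  P^-=[0.5015 0.0880; 0.0880 0.8200]  H_jac=[0.1593 0.3117]  S=[0.3511]  K=[0.3056; 0.7678]  nu=[1.5024]  x^+=[3.0032, -0.1464]  P^+=[0.4687 0.0056; 0.0056 0.6130]
step 2: x^-=[2.9856, -0.1464]  P^-=[0.5589 0.0832; 0.0832 0.8330]  H_jac=[0.0164 0.3341]  S=[0.3441]  K=[0.1074; 0.8129]  nu=[2.8790]  x^+=[3.2947, 2.1940]  P^+=[0.5549 0.0531; 0.0531 0.6056]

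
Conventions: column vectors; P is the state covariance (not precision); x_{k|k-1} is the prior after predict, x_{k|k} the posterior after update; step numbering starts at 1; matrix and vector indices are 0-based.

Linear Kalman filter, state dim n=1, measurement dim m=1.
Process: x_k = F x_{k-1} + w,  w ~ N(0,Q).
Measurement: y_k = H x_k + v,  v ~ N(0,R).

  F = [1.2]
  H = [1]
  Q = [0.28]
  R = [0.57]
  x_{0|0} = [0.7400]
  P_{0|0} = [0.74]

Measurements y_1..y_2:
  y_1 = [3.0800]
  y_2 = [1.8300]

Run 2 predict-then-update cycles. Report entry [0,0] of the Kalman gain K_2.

step 1: x^-=[0.8880]  P^-=[1.3456]  S=[1.9156]  K=[0.7024]  nu=[2.1920]  x^+=[2.4278]  P^+=[0.4004]
step 2: x^-=[2.9133]  P^-=[0.8566]  S=[1.4266]  K=[0.6004]  nu=[-1.0833]  x^+=[2.2628]  P^+=[0.3423]

K[0,0] = 0.6004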